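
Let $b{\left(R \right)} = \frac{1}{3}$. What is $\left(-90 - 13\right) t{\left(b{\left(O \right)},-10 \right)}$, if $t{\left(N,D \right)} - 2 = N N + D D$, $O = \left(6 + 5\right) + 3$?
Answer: $- \frac{94657}{9} \approx -10517.0$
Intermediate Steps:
$O = 14$ ($O = 11 + 3 = 14$)
$b{\left(R \right)} = \frac{1}{3}$
$t{\left(N,D \right)} = 2 + D^{2} + N^{2}$ ($t{\left(N,D \right)} = 2 + \left(N N + D D\right) = 2 + \left(N^{2} + D^{2}\right) = 2 + \left(D^{2} + N^{2}\right) = 2 + D^{2} + N^{2}$)
$\left(-90 - 13\right) t{\left(b{\left(O \right)},-10 \right)} = \left(-90 - 13\right) \left(2 + \left(-10\right)^{2} + \left(\frac{1}{3}\right)^{2}\right) = - 103 \left(2 + 100 + \frac{1}{9}\right) = \left(-103\right) \frac{919}{9} = - \frac{94657}{9}$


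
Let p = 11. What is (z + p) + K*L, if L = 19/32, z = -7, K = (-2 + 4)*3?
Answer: 121/16 ≈ 7.5625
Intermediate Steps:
K = 6 (K = 2*3 = 6)
L = 19/32 (L = 19*(1/32) = 19/32 ≈ 0.59375)
(z + p) + K*L = (-7 + 11) + 6*(19/32) = 4 + 57/16 = 121/16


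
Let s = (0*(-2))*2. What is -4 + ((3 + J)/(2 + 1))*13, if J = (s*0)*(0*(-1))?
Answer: 9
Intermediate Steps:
s = 0 (s = 0*2 = 0)
J = 0 (J = (0*0)*(0*(-1)) = 0*0 = 0)
-4 + ((3 + J)/(2 + 1))*13 = -4 + ((3 + 0)/(2 + 1))*13 = -4 + (3/3)*13 = -4 + (3*(⅓))*13 = -4 + 1*13 = -4 + 13 = 9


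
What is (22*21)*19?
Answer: 8778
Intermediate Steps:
(22*21)*19 = 462*19 = 8778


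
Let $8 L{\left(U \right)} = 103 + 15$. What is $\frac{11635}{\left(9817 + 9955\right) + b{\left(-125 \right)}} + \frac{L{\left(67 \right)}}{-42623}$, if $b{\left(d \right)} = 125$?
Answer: $\frac{1982500497}{3392279324} \approx 0.58442$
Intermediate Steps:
$L{\left(U \right)} = \frac{59}{4}$ ($L{\left(U \right)} = \frac{103 + 15}{8} = \frac{1}{8} \cdot 118 = \frac{59}{4}$)
$\frac{11635}{\left(9817 + 9955\right) + b{\left(-125 \right)}} + \frac{L{\left(67 \right)}}{-42623} = \frac{11635}{\left(9817 + 9955\right) + 125} + \frac{59}{4 \left(-42623\right)} = \frac{11635}{19772 + 125} + \frac{59}{4} \left(- \frac{1}{42623}\right) = \frac{11635}{19897} - \frac{59}{170492} = \frac{1982500497}{3392279324}$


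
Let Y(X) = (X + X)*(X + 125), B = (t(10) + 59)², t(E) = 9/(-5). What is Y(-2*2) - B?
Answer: -105996/25 ≈ -4239.8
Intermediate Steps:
t(E) = -9/5 (t(E) = 9*(-⅕) = -9/5)
B = 81796/25 (B = (-9/5 + 59)² = (286/5)² = 81796/25 ≈ 3271.8)
Y(X) = 2*X*(125 + X) (Y(X) = (2*X)*(125 + X) = 2*X*(125 + X))
Y(-2*2) - B = 2*(-2*2)*(125 - 2*2) - 1*81796/25 = 2*(-4)*(125 - 4) - 81796/25 = 2*(-4)*121 - 81796/25 = -968 - 81796/25 = -105996/25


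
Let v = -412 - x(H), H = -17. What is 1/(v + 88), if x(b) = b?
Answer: -1/307 ≈ -0.0032573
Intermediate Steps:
v = -395 (v = -412 - 1*(-17) = -412 + 17 = -395)
1/(v + 88) = 1/(-395 + 88) = 1/(-307) = -1/307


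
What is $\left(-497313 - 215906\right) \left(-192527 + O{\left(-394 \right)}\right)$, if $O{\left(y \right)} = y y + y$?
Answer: $26877658015$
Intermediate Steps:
$O{\left(y \right)} = y + y^{2}$ ($O{\left(y \right)} = y^{2} + y = y + y^{2}$)
$\left(-497313 - 215906\right) \left(-192527 + O{\left(-394 \right)}\right) = \left(-497313 - 215906\right) \left(-192527 - 394 \left(1 - 394\right)\right) = - 713219 \left(-192527 - -154842\right) = - 713219 \left(-192527 + 154842\right) = \left(-713219\right) \left(-37685\right) = 26877658015$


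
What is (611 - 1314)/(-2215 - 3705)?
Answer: 19/160 ≈ 0.11875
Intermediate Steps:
(611 - 1314)/(-2215 - 3705) = -703/(-5920) = -703*(-1/5920) = 19/160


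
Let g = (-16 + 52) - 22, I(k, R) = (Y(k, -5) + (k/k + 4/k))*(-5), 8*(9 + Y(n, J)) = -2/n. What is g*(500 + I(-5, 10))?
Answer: 15225/2 ≈ 7612.5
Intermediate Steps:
Y(n, J) = -9 - 1/(4*n) (Y(n, J) = -9 + (-2/n)/8 = -9 - 1/(4*n))
I(k, R) = 40 - 75/(4*k) (I(k, R) = ((-9 - 1/(4*k)) + (k/k + 4/k))*(-5) = ((-9 - 1/(4*k)) + (1 + 4/k))*(-5) = (-8 + 15/(4*k))*(-5) = 40 - 75/(4*k))
g = 14 (g = 36 - 22 = 14)
g*(500 + I(-5, 10)) = 14*(500 + (40 - 75/4/(-5))) = 14*(500 + (40 - 75/4*(-⅕))) = 14*(500 + (40 + 15/4)) = 14*(500 + 175/4) = 14*(2175/4) = 15225/2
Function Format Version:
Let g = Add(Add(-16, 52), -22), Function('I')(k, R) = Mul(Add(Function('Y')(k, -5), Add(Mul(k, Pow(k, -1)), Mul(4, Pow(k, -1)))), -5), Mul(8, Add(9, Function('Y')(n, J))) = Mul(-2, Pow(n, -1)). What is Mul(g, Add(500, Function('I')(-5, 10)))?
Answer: Rational(15225, 2) ≈ 7612.5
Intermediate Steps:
Function('Y')(n, J) = Add(-9, Mul(Rational(-1, 4), Pow(n, -1))) (Function('Y')(n, J) = Add(-9, Mul(Rational(1, 8), Mul(-2, Pow(n, -1)))) = Add(-9, Mul(Rational(-1, 4), Pow(n, -1))))
Function('I')(k, R) = Add(40, Mul(Rational(-75, 4), Pow(k, -1))) (Function('I')(k, R) = Mul(Add(Add(-9, Mul(Rational(-1, 4), Pow(k, -1))), Add(Mul(k, Pow(k, -1)), Mul(4, Pow(k, -1)))), -5) = Mul(Add(Add(-9, Mul(Rational(-1, 4), Pow(k, -1))), Add(1, Mul(4, Pow(k, -1)))), -5) = Mul(Add(-8, Mul(Rational(15, 4), Pow(k, -1))), -5) = Add(40, Mul(Rational(-75, 4), Pow(k, -1))))
g = 14 (g = Add(36, -22) = 14)
Mul(g, Add(500, Function('I')(-5, 10))) = Mul(14, Add(500, Add(40, Mul(Rational(-75, 4), Pow(-5, -1))))) = Mul(14, Add(500, Add(40, Mul(Rational(-75, 4), Rational(-1, 5))))) = Mul(14, Add(500, Add(40, Rational(15, 4)))) = Mul(14, Add(500, Rational(175, 4))) = Mul(14, Rational(2175, 4)) = Rational(15225, 2)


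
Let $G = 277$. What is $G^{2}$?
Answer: $76729$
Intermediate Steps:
$G^{2} = 277^{2} = 76729$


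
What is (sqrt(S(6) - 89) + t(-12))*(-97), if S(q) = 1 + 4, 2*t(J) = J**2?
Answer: -6984 - 194*I*sqrt(21) ≈ -6984.0 - 889.02*I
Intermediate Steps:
t(J) = J**2/2
S(q) = 5
(sqrt(S(6) - 89) + t(-12))*(-97) = (sqrt(5 - 89) + (1/2)*(-12)**2)*(-97) = (sqrt(-84) + (1/2)*144)*(-97) = (2*I*sqrt(21) + 72)*(-97) = (72 + 2*I*sqrt(21))*(-97) = -6984 - 194*I*sqrt(21)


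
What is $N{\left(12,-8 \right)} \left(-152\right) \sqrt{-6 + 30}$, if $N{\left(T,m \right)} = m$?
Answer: $2432 \sqrt{6} \approx 5957.2$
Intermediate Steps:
$N{\left(12,-8 \right)} \left(-152\right) \sqrt{-6 + 30} = \left(-8\right) \left(-152\right) \sqrt{-6 + 30} = 1216 \sqrt{24} = 1216 \cdot 2 \sqrt{6} = 2432 \sqrt{6}$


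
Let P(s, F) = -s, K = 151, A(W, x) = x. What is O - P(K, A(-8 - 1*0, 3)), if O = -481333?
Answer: -481182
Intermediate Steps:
O - P(K, A(-8 - 1*0, 3)) = -481333 - (-1)*151 = -481333 - 1*(-151) = -481333 + 151 = -481182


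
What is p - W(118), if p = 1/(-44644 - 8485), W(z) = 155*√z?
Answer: -1/53129 - 155*√118 ≈ -1683.7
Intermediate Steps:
p = -1/53129 (p = 1/(-53129) = -1/53129 ≈ -1.8822e-5)
p - W(118) = -1/53129 - 155*√118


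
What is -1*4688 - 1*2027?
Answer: -6715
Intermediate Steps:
-1*4688 - 1*2027 = -4688 - 2027 = -6715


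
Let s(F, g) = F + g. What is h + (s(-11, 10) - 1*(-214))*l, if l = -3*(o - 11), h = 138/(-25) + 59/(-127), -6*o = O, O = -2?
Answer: 21621799/3175 ≈ 6810.0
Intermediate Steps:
o = ⅓ (o = -⅙*(-2) = ⅓ ≈ 0.33333)
h = -19001/3175 (h = 138*(-1/25) + 59*(-1/127) = -138/25 - 59/127 = -19001/3175 ≈ -5.9846)
l = 32 (l = -3*(⅓ - 11) = -3*(-32/3) = 32)
h + (s(-11, 10) - 1*(-214))*l = -19001/3175 + ((-11 + 10) - 1*(-214))*32 = -19001/3175 + (-1 + 214)*32 = -19001/3175 + 213*32 = -19001/3175 + 6816 = 21621799/3175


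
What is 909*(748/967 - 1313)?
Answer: -1153451007/967 ≈ -1.1928e+6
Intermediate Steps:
909*(748/967 - 1313) = 909*(-1268923/967) = -1153451007/967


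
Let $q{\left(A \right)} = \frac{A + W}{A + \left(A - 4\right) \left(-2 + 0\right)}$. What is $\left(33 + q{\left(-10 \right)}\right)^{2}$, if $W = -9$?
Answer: $\frac{330625}{324} \approx 1020.4$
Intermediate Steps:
$q{\left(A \right)} = \frac{-9 + A}{8 - A}$ ($q{\left(A \right)} = \frac{A - 9}{A + \left(A - 4\right) \left(-2 + 0\right)} = \frac{-9 + A}{A + \left(-4 + A\right) \left(-2\right)} = \frac{-9 + A}{A - \left(-8 + 2 A\right)} = \frac{-9 + A}{8 - A}$)
$\left(33 + q{\left(-10 \right)}\right)^{2} = \left(33 + \frac{9 - -10}{-8 - 10}\right)^{2} = \left(33 + \frac{9 + 10}{-18}\right)^{2} = \left(33 - \frac{19}{18}\right)^{2} = \left(\frac{575}{18}\right)^{2} = \frac{330625}{324}$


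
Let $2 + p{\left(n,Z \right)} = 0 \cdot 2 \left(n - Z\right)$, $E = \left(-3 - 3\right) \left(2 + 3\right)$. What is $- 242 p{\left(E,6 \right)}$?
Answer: $484$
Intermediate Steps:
$E = -30$ ($E = \left(-6\right) 5 = -30$)
$p{\left(n,Z \right)} = -2$ ($p{\left(n,Z \right)} = -2 + 0 \cdot 2 \left(n - Z\right) = -2 + 0 \left(n - Z\right) = -2 + 0 = -2$)
$- 242 p{\left(E,6 \right)} = \left(-242\right) \left(-2\right) = 484$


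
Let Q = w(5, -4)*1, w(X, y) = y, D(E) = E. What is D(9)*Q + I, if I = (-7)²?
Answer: 13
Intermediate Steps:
I = 49
Q = -4 (Q = -4*1 = -4)
D(9)*Q + I = 9*(-4) + 49 = -36 + 49 = 13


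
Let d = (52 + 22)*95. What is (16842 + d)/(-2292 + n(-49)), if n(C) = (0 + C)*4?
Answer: -2984/311 ≈ -9.5948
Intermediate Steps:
d = 7030 (d = 74*95 = 7030)
n(C) = 4*C (n(C) = C*4 = 4*C)
(16842 + d)/(-2292 + n(-49)) = (16842 + 7030)/(-2292 + 4*(-49)) = 23872/(-2292 - 196) = 23872/(-2488) = 23872*(-1/2488) = -2984/311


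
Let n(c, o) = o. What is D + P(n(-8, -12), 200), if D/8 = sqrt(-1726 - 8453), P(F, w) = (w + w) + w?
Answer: 600 + 24*I*sqrt(1131) ≈ 600.0 + 807.13*I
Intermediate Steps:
P(F, w) = 3*w (P(F, w) = 2*w + w = 3*w)
D = 24*I*sqrt(1131) (D = 8*sqrt(-1726 - 8453) = 8*sqrt(-10179) = 8*(3*I*sqrt(1131)) = 24*I*sqrt(1131) ≈ 807.13*I)
D + P(n(-8, -12), 200) = 24*I*sqrt(1131) + 3*200 = 24*I*sqrt(1131) + 600 = 600 + 24*I*sqrt(1131)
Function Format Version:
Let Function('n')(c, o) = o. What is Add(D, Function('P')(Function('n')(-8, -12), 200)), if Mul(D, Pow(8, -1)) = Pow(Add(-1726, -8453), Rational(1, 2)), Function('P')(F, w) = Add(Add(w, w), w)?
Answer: Add(600, Mul(24, I, Pow(1131, Rational(1, 2)))) ≈ Add(600.00, Mul(807.13, I))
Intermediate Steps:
Function('P')(F, w) = Mul(3, w) (Function('P')(F, w) = Add(Mul(2, w), w) = Mul(3, w))
D = Mul(24, I, Pow(1131, Rational(1, 2))) (D = Mul(8, Pow(Add(-1726, -8453), Rational(1, 2))) = Mul(8, Pow(-10179, Rational(1, 2))) = Mul(8, Mul(3, I, Pow(1131, Rational(1, 2)))) = Mul(24, I, Pow(1131, Rational(1, 2))) ≈ Mul(807.13, I))
Add(D, Function('P')(Function('n')(-8, -12), 200)) = Add(Mul(24, I, Pow(1131, Rational(1, 2))), Mul(3, 200)) = Add(Mul(24, I, Pow(1131, Rational(1, 2))), 600) = Add(600, Mul(24, I, Pow(1131, Rational(1, 2))))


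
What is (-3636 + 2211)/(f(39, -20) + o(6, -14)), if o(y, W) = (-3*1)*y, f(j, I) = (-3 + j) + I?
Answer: 1425/2 ≈ 712.50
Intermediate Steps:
f(j, I) = -3 + I + j
o(y, W) = -3*y
(-3636 + 2211)/(f(39, -20) + o(6, -14)) = (-3636 + 2211)/((-3 - 20 + 39) - 3*6) = -1425/(16 - 18) = -1425/(-2) = -1425*(-½) = 1425/2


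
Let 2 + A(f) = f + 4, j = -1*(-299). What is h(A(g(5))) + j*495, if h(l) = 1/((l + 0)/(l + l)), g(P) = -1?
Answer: 148007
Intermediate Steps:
j = 299
A(f) = 2 + f (A(f) = -2 + (f + 4) = -2 + (4 + f) = 2 + f)
h(l) = 2 (h(l) = 1/(l/((2*l))) = 1/(l*(1/(2*l))) = 1/(½) = 2)
h(A(g(5))) + j*495 = 2 + 299*495 = 2 + 148005 = 148007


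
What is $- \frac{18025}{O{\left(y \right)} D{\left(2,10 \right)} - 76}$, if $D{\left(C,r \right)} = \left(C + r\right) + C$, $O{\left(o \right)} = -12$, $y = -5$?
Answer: $\frac{18025}{244} \approx 73.873$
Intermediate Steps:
$D{\left(C,r \right)} = r + 2 C$
$- \frac{18025}{O{\left(y \right)} D{\left(2,10 \right)} - 76} = - \frac{18025}{- 12 \left(10 + 2 \cdot 2\right) - 76} = - \frac{18025}{- 12 \left(10 + 4\right) - 76} = - \frac{18025}{\left(-12\right) 14 - 76} = - \frac{18025}{-168 - 76} = - \frac{18025}{-244} = \left(-18025\right) \left(- \frac{1}{244}\right) = \frac{18025}{244}$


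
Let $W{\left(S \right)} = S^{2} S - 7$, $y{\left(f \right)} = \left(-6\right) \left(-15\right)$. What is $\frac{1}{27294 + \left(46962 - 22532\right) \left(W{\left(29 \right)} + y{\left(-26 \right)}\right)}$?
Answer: $\frac{1}{597878254} \approx 1.6726 \cdot 10^{-9}$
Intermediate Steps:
$y{\left(f \right)} = 90$
$W{\left(S \right)} = -7 + S^{3}$ ($W{\left(S \right)} = S^{3} - 7 = -7 + S^{3}$)
$\frac{1}{27294 + \left(46962 - 22532\right) \left(W{\left(29 \right)} + y{\left(-26 \right)}\right)} = \frac{1}{27294 + \left(46962 - 22532\right) \left(\left(-7 + 29^{3}\right) + 90\right)} = \frac{1}{27294 + 24430 \left(\left(-7 + 24389\right) + 90\right)} = \frac{1}{27294 + 24430 \left(24382 + 90\right)} = \frac{1}{27294 + 24430 \cdot 24472} = \frac{1}{27294 + 597850960} = \frac{1}{597878254}$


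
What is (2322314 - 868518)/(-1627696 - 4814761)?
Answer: -1453796/6442457 ≈ -0.22566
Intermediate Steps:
(2322314 - 868518)/(-1627696 - 4814761) = 1453796/(-6442457) = 1453796*(-1/6442457) = -1453796/6442457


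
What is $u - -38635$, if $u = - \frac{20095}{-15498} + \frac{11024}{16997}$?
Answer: $\frac{10177725018977}{263419506} \approx 38637.0$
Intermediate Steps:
$u = \frac{512404667}{263419506}$ ($u = \left(-20095\right) \left(- \frac{1}{15498}\right) + 11024 \cdot \frac{1}{16997} = \frac{20095}{15498} + \frac{11024}{16997} = \frac{512404667}{263419506} \approx 1.9452$)
$u - -38635 = \frac{512404667}{263419506} - -38635 = \frac{512404667}{263419506} + 38635 = \frac{10177725018977}{263419506}$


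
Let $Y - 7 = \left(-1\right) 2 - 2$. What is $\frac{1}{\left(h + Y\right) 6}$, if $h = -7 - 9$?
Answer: $- \frac{1}{78} \approx -0.012821$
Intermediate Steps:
$h = -16$
$Y = 3$ ($Y = 7 - 4 = 3$)
$\frac{1}{\left(h + Y\right) 6} = \frac{1}{\left(-16 + 3\right) 6} = \frac{1}{\left(-13\right) 6} = \frac{1}{-78} = - \frac{1}{78}$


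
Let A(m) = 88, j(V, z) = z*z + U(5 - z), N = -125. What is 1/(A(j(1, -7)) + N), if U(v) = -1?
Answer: -1/37 ≈ -0.027027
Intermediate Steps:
j(V, z) = -1 + z² (j(V, z) = z*z - 1 = z² - 1 = -1 + z²)
1/(A(j(1, -7)) + N) = 1/(88 - 125) = 1/(-37) = -1/37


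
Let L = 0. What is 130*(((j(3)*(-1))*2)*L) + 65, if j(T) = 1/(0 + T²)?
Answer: 65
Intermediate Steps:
j(T) = T⁻² (j(T) = 1/(T²) = T⁻²)
130*(((j(3)*(-1))*2)*L) + 65 = 130*(((-1/3²)*2)*0) + 65 = 130*((((⅑)*(-1))*2)*0) + 65 = 130*(-⅑*2*0) + 65 = 130*(-2/9*0) + 65 = 130*0 + 65 = 0 + 65 = 65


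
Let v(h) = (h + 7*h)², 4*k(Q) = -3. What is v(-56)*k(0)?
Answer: -150528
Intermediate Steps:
k(Q) = -¾ (k(Q) = (¼)*(-3) = -¾)
v(h) = 64*h² (v(h) = (8*h)² = 64*h²)
v(-56)*k(0) = (64*(-56)²)*(-¾) = (64*3136)*(-¾) = 200704*(-¾) = -150528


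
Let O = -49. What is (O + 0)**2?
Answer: 2401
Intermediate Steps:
(O + 0)**2 = (-49 + 0)**2 = (-49)**2 = 2401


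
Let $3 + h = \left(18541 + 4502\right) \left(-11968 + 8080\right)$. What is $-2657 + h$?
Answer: $-89593844$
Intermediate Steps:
$h = -89591187$ ($h = -3 + \left(18541 + 4502\right) \left(-11968 + 8080\right) = -3 + 23043 \left(-3888\right) = -3 - 89591184 = -89591187$)
$-2657 + h = -2657 - 89591187 = -89593844$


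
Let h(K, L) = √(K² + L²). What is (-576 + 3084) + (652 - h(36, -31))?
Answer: 3160 - √2257 ≈ 3112.5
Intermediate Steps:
(-576 + 3084) + (652 - h(36, -31)) = (-576 + 3084) + (652 - √(36² + (-31)²)) = 2508 + (652 - √(1296 + 961)) = 2508 + (652 - √2257) = 3160 - √2257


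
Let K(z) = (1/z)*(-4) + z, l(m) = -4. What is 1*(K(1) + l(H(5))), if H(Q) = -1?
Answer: -7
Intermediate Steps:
K(z) = z - 4/z (K(z) = -4/z + z = z - 4/z)
1*(K(1) + l(H(5))) = 1*((1 - 4/1) - 4) = 1*((1 - 4*1) - 4) = 1*((1 - 4) - 4) = 1*(-3 - 4) = 1*(-7) = -7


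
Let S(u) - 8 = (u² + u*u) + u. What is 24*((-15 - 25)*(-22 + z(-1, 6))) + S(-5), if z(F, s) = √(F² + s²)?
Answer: 21173 - 960*√37 ≈ 15334.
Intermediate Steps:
S(u) = 8 + u + 2*u² (S(u) = 8 + ((u² + u*u) + u) = 8 + ((u² + u²) + u) = 8 + (2*u² + u) = 8 + (u + 2*u²) = 8 + u + 2*u²)
24*((-15 - 25)*(-22 + z(-1, 6))) + S(-5) = 24*((-15 - 25)*(-22 + √((-1)² + 6²))) + (8 - 5 + 2*(-5)²) = 24*(-40*(-22 + √(1 + 36))) + (8 - 5 + 2*25) = 24*(-40*(-22 + √37)) + (8 - 5 + 50) = 24*(880 - 40*√37) + 53 = (21120 - 960*√37) + 53 = 21173 - 960*√37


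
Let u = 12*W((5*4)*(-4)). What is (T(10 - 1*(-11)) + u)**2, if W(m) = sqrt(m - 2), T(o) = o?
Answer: -11367 + 504*I*sqrt(82) ≈ -11367.0 + 4563.9*I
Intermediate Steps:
W(m) = sqrt(-2 + m)
u = 12*I*sqrt(82) (u = 12*sqrt(-2 + (5*4)*(-4)) = 12*sqrt(-2 + 20*(-4)) = 12*sqrt(-2 - 80) = 12*sqrt(-82) = 12*(I*sqrt(82)) = 12*I*sqrt(82) ≈ 108.66*I)
(T(10 - 1*(-11)) + u)**2 = ((10 - 1*(-11)) + 12*I*sqrt(82))**2 = ((10 + 11) + 12*I*sqrt(82))**2 = (21 + 12*I*sqrt(82))**2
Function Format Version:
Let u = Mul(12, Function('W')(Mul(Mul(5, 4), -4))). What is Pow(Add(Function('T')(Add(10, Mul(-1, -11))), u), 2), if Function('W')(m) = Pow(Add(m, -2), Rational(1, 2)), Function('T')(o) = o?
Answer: Add(-11367, Mul(504, I, Pow(82, Rational(1, 2)))) ≈ Add(-11367., Mul(4563.9, I))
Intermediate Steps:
Function('W')(m) = Pow(Add(-2, m), Rational(1, 2))
u = Mul(12, I, Pow(82, Rational(1, 2))) (u = Mul(12, Pow(Add(-2, Mul(Mul(5, 4), -4)), Rational(1, 2))) = Mul(12, Pow(Add(-2, Mul(20, -4)), Rational(1, 2))) = Mul(12, Pow(Add(-2, -80), Rational(1, 2))) = Mul(12, Pow(-82, Rational(1, 2))) = Mul(12, Mul(I, Pow(82, Rational(1, 2)))) = Mul(12, I, Pow(82, Rational(1, 2))) ≈ Mul(108.66, I))
Pow(Add(Function('T')(Add(10, Mul(-1, -11))), u), 2) = Pow(Add(Add(10, Mul(-1, -11)), Mul(12, I, Pow(82, Rational(1, 2)))), 2) = Pow(Add(Add(10, 11), Mul(12, I, Pow(82, Rational(1, 2)))), 2) = Pow(Add(21, Mul(12, I, Pow(82, Rational(1, 2)))), 2)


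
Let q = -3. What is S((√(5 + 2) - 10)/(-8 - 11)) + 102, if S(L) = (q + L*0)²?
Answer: 111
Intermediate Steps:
S(L) = 9 (S(L) = (-3 + L*0)² = (-3 + 0)² = (-3)² = 9)
S((√(5 + 2) - 10)/(-8 - 11)) + 102 = 9 + 102 = 111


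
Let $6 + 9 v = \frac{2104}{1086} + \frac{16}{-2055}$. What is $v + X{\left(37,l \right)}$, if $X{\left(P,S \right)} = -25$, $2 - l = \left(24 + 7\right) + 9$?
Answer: $- \frac{85203881}{3347595} \approx -25.452$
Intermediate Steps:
$l = -38$ ($l = 2 - \left(\left(24 + 7\right) + 9\right) = 2 - \left(31 + 9\right) = 2 - 40 = -38$)
$v = - \frac{1514006}{3347595}$ ($v = - \frac{2}{3} + \frac{\frac{2104}{1086} + \frac{16}{-2055}}{9} = - \frac{2}{3} + \frac{2104 \cdot \frac{1}{1086} + 16 \left(- \frac{1}{2055}\right)}{9} = - \frac{2}{3} + \frac{\frac{1052}{543} - \frac{16}{2055}}{9} = - \frac{2}{3} + \frac{1}{9} \cdot \frac{717724}{371955} = - \frac{2}{3} + \frac{717724}{3347595} = - \frac{1514006}{3347595} \approx -0.45227$)
$v + X{\left(37,l \right)} = - \frac{1514006}{3347595} - 25 = - \frac{85203881}{3347595}$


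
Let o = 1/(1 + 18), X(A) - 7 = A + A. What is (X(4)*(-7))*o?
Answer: -105/19 ≈ -5.5263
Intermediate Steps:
X(A) = 7 + 2*A (X(A) = 7 + (A + A) = 7 + 2*A)
o = 1/19 ≈ 0.052632
(X(4)*(-7))*o = ((7 + 2*4)*(-7))*(1/19) = ((7 + 8)*(-7))*(1/19) = (15*(-7))*(1/19) = -105*1/19 = -105/19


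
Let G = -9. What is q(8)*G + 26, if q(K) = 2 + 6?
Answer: -46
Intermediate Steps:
q(K) = 8
q(8)*G + 26 = 8*(-9) + 26 = -72 + 26 = -46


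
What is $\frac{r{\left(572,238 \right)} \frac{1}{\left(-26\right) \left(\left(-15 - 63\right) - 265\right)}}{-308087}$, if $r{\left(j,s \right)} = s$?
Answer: $- \frac{17}{196251419} \approx -8.6624 \cdot 10^{-8}$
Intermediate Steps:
$\frac{r{\left(572,238 \right)} \frac{1}{\left(-26\right) \left(\left(-15 - 63\right) - 265\right)}}{-308087} = \frac{238 \frac{1}{\left(-26\right) \left(\left(-15 - 63\right) - 265\right)}}{-308087} = \frac{238}{\left(-26\right) \left(-78 - 265\right)} \left(- \frac{1}{308087}\right) = \frac{238}{\left(-26\right) \left(-343\right)} \left(- \frac{1}{308087}\right) = \frac{238}{8918} \left(- \frac{1}{308087}\right) = 238 \cdot \frac{1}{8918} \left(- \frac{1}{308087}\right) = \frac{17}{637} \left(- \frac{1}{308087}\right) = - \frac{17}{196251419}$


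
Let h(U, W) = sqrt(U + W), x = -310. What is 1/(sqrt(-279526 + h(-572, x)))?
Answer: 1/sqrt(-279526 + 21*I*sqrt(2)) ≈ 1.0e-7 - 0.0018914*I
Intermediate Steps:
1/(sqrt(-279526 + h(-572, x))) = 1/(sqrt(-279526 + sqrt(-572 - 310))) = 1/(sqrt(-279526 + sqrt(-882))) = 1/(sqrt(-279526 + 21*I*sqrt(2))) = 1/sqrt(-279526 + 21*I*sqrt(2))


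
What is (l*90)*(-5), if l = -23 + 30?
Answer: -3150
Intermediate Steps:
l = 7
(l*90)*(-5) = (7*90)*(-5) = 630*(-5) = -3150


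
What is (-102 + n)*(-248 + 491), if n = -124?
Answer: -54918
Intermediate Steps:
(-102 + n)*(-248 + 491) = (-102 - 124)*(-248 + 491) = -226*243 = -54918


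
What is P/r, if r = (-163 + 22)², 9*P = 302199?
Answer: 100733/59643 ≈ 1.6889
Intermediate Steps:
P = 100733/3 (P = (⅑)*302199 = 100733/3 ≈ 33578.)
r = 19881 (r = (-141)² = 19881)
P/r = (100733/3)/19881 = (100733/3)*(1/19881) = 100733/59643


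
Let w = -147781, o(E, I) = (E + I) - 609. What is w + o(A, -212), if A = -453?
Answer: -149055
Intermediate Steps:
o(E, I) = -609 + E + I
w + o(A, -212) = -147781 + (-609 - 453 - 212) = -147781 - 1274 = -149055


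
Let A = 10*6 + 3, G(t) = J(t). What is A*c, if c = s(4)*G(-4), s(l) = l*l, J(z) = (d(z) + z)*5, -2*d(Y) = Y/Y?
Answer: -22680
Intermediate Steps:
d(Y) = -1/2 (d(Y) = -Y/(2*Y) = -1/2*1 = -1/2)
J(z) = -5/2 + 5*z (J(z) = (-1/2 + z)*5 = -5/2 + 5*z)
G(t) = -5/2 + 5*t
s(l) = l**2
c = -360 (c = 4**2*(-5/2 + 5*(-4)) = 16*(-5/2 - 20) = 16*(-45/2) = -360)
A = 63 (A = 60 + 3 = 63)
A*c = 63*(-360) = -22680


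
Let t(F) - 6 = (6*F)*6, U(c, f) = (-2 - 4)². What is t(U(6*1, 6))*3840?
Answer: 4999680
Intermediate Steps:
U(c, f) = 36 (U(c, f) = (-6)² = 36)
t(F) = 6 + 36*F (t(F) = 6 + (6*F)*6 = 6 + 36*F)
t(U(6*1, 6))*3840 = (6 + 36*36)*3840 = (6 + 1296)*3840 = 1302*3840 = 4999680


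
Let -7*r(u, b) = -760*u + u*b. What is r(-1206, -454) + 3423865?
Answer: 22502971/7 ≈ 3.2147e+6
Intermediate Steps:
r(u, b) = 760*u/7 - b*u/7 (r(u, b) = -(-760*u + u*b)/7 = -(-760*u + b*u)/7 = 760*u/7 - b*u/7)
r(-1206, -454) + 3423865 = (⅐)*(-1206)*(760 - 1*(-454)) + 3423865 = (⅐)*(-1206)*(760 + 454) + 3423865 = (⅐)*(-1206)*1214 + 3423865 = -1464084/7 + 3423865 = 22502971/7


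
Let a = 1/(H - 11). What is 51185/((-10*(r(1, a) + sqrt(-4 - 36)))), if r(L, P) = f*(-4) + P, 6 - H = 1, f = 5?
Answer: 3716031/16081 + 368532*I*sqrt(10)/16081 ≈ 231.08 + 72.471*I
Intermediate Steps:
H = 5 (H = 6 - 1*1 = 6 - 1 = 5)
a = -1/6 (a = 1/(5 - 11) = 1/(-6) = -1/6 ≈ -0.16667)
r(L, P) = -20 + P (r(L, P) = 5*(-4) + P = -20 + P)
51185/((-10*(r(1, a) + sqrt(-4 - 36)))) = 51185/((-10*((-20 - 1/6) + sqrt(-4 - 36)))) = 51185/((-10*(-121/6 + sqrt(-40)))) = 51185/((-10*(-121/6 + 2*I*sqrt(10)))) = 51185/(605/3 - 20*I*sqrt(10))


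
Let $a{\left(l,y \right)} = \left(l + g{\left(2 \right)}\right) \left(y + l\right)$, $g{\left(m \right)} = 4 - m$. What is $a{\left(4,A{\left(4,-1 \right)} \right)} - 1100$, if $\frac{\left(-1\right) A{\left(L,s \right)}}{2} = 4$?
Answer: $-1124$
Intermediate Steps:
$A{\left(L,s \right)} = -8$ ($A{\left(L,s \right)} = \left(-2\right) 4 = -8$)
$a{\left(l,y \right)} = \left(2 + l\right) \left(l + y\right)$ ($a{\left(l,y \right)} = \left(l + \left(4 - 2\right)\right) \left(y + l\right) = \left(l + \left(4 - 2\right)\right) \left(l + y\right) = \left(l + 2\right) \left(l + y\right) = \left(2 + l\right) \left(l + y\right)$)
$a{\left(4,A{\left(4,-1 \right)} \right)} - 1100 = \left(4^{2} + 2 \cdot 4 + 2 \left(-8\right) + 4 \left(-8\right)\right) - 1100 = \left(16 + 8 - 16 - 32\right) - 1100 = -24 - 1100 = -1124$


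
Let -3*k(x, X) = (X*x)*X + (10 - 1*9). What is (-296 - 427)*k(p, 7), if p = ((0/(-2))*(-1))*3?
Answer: 241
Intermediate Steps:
p = 0 (p = ((0*(-1/2))*(-1))*3 = (0*(-1))*3 = 0*3 = 0)
k(x, X) = -1/3 - x*X**2/3 (k(x, X) = -((X*x)*X + (10 - 1*9))/3 = -(x*X**2 + (10 - 9))/3 = -(x*X**2 + 1)/3 = -(1 + x*X**2)/3 = -1/3 - x*X**2/3)
(-296 - 427)*k(p, 7) = (-296 - 427)*(-1/3 - 1/3*0*7**2) = -723*(-1/3 - 1/3*0*49) = -723*(-1/3 + 0) = -723*(-1/3) = 241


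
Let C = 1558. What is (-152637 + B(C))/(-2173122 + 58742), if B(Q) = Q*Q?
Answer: -2274727/2114380 ≈ -1.0758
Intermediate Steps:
B(Q) = Q²
(-152637 + B(C))/(-2173122 + 58742) = (-152637 + 1558²)/(-2173122 + 58742) = (-152637 + 2427364)/(-2114380) = 2274727*(-1/2114380) = -2274727/2114380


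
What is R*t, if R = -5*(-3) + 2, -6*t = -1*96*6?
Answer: 1632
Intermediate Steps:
t = 96 (t = -(-1*96)*6/6 = -(-16)*6 = -1/6*(-576) = 96)
R = 17 (R = 15 + 2 = 17)
R*t = 17*96 = 1632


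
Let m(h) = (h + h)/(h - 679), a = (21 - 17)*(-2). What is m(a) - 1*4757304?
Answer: -3268267832/687 ≈ -4.7573e+6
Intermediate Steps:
a = -8 (a = 4*(-2) = -8)
m(h) = 2*h/(-679 + h) (m(h) = (2*h)/(-679 + h) = 2*h/(-679 + h))
m(a) - 1*4757304 = 2*(-8)/(-679 - 8) - 1*4757304 = 2*(-8)/(-687) - 4757304 = 2*(-8)*(-1/687) - 4757304 = 16/687 - 4757304 = -3268267832/687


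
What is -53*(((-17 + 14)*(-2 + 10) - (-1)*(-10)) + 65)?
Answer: -1643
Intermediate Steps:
-53*(((-17 + 14)*(-2 + 10) - (-1)*(-10)) + 65) = -53*((-3*8 - 1*10) + 65) = -53*((-24 - 10) + 65) = -53*(-34 + 65) = -53*31 = -1643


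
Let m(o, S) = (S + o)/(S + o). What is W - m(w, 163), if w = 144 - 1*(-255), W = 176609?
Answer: 176608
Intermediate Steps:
w = 399 (w = 144 + 255 = 399)
m(o, S) = 1
W - m(w, 163) = 176609 - 1*1 = 176609 - 1 = 176608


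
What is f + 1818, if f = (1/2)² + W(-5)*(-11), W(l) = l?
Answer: 7493/4 ≈ 1873.3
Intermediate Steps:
f = 221/4 (f = (1/2)² - 5*(-11) = (½)² + 55 = ¼ + 55 = 221/4 ≈ 55.250)
f + 1818 = 221/4 + 1818 = 7493/4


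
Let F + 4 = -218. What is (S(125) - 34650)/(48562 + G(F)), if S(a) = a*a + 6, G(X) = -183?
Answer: -19019/48379 ≈ -0.39313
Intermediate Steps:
F = -222 (F = -4 - 218 = -222)
S(a) = 6 + a² (S(a) = a² + 6 = 6 + a²)
(S(125) - 34650)/(48562 + G(F)) = ((6 + 125²) - 34650)/(48562 - 183) = ((6 + 15625) - 34650)/48379 = (15631 - 34650)*(1/48379) = -19019*1/48379 = -19019/48379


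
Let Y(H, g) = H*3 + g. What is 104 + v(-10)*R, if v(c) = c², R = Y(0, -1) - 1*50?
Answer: -4996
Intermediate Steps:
Y(H, g) = g + 3*H (Y(H, g) = 3*H + g = g + 3*H)
R = -51 (R = (-1 + 3*0) - 1*50 = (-1 + 0) - 50 = -1 - 50 = -51)
104 + v(-10)*R = 104 + (-10)²*(-51) = 104 + 100*(-51) = 104 - 5100 = -4996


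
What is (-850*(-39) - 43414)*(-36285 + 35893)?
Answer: 4023488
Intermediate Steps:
(-850*(-39) - 43414)*(-36285 + 35893) = (33150 - 43414)*(-392) = -10264*(-392) = 4023488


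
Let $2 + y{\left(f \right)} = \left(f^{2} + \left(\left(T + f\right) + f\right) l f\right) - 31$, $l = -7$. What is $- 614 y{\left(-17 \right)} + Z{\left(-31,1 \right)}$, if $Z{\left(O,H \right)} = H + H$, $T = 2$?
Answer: $2180930$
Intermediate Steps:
$Z{\left(O,H \right)} = 2 H$
$y{\left(f \right)} = -33 + f^{2} + f \left(-14 - 14 f\right)$ ($y{\left(f \right)} = -2 - \left(31 - f^{2} - \left(\left(2 + f\right) + f\right) \left(-7\right) f\right) = -2 - \left(31 - f^{2} - \left(2 + 2 f\right) \left(-7\right) f\right) = -2 - \left(31 - f^{2} - \left(-14 - 14 f\right) f\right) = -2 - \left(31 - f^{2} - f \left(-14 - 14 f\right)\right) = -2 + \left(-31 + f^{2} + f \left(-14 - 14 f\right)\right) = -33 + f^{2} + f \left(-14 - 14 f\right)$)
$- 614 y{\left(-17 \right)} + Z{\left(-31,1 \right)} = - 614 \left(-33 - -238 - 13 \left(-17\right)^{2}\right) + 2 \cdot 1 = - 614 \left(-33 + 238 - 3757\right) + 2 = \left(-614\right) \left(-3552\right) + 2 = 2180928 + 2 = 2180930$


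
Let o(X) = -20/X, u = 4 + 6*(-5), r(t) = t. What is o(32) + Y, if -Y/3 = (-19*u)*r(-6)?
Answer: 71131/8 ≈ 8891.4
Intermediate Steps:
u = -26 (u = 4 - 30 = -26)
Y = 8892 (Y = -3*(-19*(-26))*(-6) = -1482*(-6) = -3*(-2964) = 8892)
o(32) + Y = -20/32 + 8892 = -20*1/32 + 8892 = -5/8 + 8892 = 71131/8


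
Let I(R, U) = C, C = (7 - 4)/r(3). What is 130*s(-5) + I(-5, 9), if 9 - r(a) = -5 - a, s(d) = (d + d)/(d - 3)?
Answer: 5531/34 ≈ 162.68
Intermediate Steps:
s(d) = 2*d/(-3 + d) (s(d) = (2*d)/(-3 + d) = 2*d/(-3 + d))
r(a) = 14 + a (r(a) = 9 - (-5 - a) = 9 + (5 + a) = 14 + a)
C = 3/17 (C = (7 - 4)/(14 + 3) = 3/17 ≈ 0.17647)
I(R, U) = 3/17
130*s(-5) + I(-5, 9) = 130*(2*(-5)/(-3 - 5)) + 3/17 = 130*(2*(-5)/(-8)) + 3/17 = 130*(2*(-5)*(-⅛)) + 3/17 = 130*(5/4) + 3/17 = 325/2 + 3/17 = 5531/34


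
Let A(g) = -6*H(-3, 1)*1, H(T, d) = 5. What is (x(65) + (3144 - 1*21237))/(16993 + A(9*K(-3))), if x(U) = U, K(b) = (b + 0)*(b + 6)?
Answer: -18028/16963 ≈ -1.0628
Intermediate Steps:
K(b) = b*(6 + b)
A(g) = -30 (A(g) = -6*5*1 = -30*1 = -30)
(x(65) + (3144 - 1*21237))/(16993 + A(9*K(-3))) = (65 + (3144 - 1*21237))/(16993 - 30) = (65 + (3144 - 21237))/16963 = (65 - 18093)*(1/16963) = -18028*1/16963 = -18028/16963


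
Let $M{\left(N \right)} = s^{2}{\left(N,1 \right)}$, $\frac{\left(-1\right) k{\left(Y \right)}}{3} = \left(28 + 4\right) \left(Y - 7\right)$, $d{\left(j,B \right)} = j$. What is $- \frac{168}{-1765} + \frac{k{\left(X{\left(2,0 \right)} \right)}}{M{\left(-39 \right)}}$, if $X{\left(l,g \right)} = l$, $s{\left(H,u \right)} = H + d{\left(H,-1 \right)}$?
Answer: $\frac{155776}{894855} \approx 0.17408$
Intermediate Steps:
$s{\left(H,u \right)} = 2 H$ ($s{\left(H,u \right)} = H + H = 2 H$)
$k{\left(Y \right)} = 672 - 96 Y$ ($k{\left(Y \right)} = - 3 \left(28 + 4\right) \left(Y - 7\right) = - 3 \cdot 32 \left(-7 + Y\right) = - 3 \left(-224 + 32 Y\right) = 672 - 96 Y$)
$M{\left(N \right)} = 4 N^{2}$ ($M{\left(N \right)} = \left(2 N\right)^{2} = 4 N^{2}$)
$- \frac{168}{-1765} + \frac{k{\left(X{\left(2,0 \right)} \right)}}{M{\left(-39 \right)}} = - \frac{168}{-1765} + \frac{672 - 192}{4 \left(-39\right)^{2}} = \left(-168\right) \left(- \frac{1}{1765}\right) + \frac{672 - 192}{4 \cdot 1521} = \frac{168}{1765} + \frac{480}{6084} = \frac{168}{1765} + 480 \cdot \frac{1}{6084} = \frac{168}{1765} + \frac{40}{507} = \frac{155776}{894855}$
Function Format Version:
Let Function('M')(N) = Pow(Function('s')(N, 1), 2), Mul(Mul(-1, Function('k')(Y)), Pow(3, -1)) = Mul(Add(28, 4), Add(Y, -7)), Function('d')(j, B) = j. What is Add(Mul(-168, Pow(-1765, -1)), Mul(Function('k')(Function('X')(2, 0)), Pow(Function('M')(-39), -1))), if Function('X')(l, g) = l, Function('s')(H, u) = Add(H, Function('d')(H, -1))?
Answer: Rational(155776, 894855) ≈ 0.17408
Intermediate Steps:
Function('s')(H, u) = Mul(2, H) (Function('s')(H, u) = Add(H, H) = Mul(2, H))
Function('k')(Y) = Add(672, Mul(-96, Y)) (Function('k')(Y) = Mul(-3, Mul(Add(28, 4), Add(Y, -7))) = Mul(-3, Mul(32, Add(-7, Y))) = Mul(-3, Add(-224, Mul(32, Y))) = Add(672, Mul(-96, Y)))
Function('M')(N) = Mul(4, Pow(N, 2)) (Function('M')(N) = Pow(Mul(2, N), 2) = Mul(4, Pow(N, 2)))
Add(Mul(-168, Pow(-1765, -1)), Mul(Function('k')(Function('X')(2, 0)), Pow(Function('M')(-39), -1))) = Add(Mul(-168, Pow(-1765, -1)), Mul(Add(672, Mul(-96, 2)), Pow(Mul(4, Pow(-39, 2)), -1))) = Add(Mul(-168, Rational(-1, 1765)), Mul(Add(672, -192), Pow(Mul(4, 1521), -1))) = Add(Rational(168, 1765), Mul(480, Pow(6084, -1))) = Add(Rational(168, 1765), Mul(480, Rational(1, 6084))) = Add(Rational(168, 1765), Rational(40, 507)) = Rational(155776, 894855)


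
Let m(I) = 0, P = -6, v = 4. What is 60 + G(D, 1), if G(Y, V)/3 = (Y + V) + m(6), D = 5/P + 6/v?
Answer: 65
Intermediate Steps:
D = ⅔ (D = 5/(-6) + 6/4 = 5*(-⅙) + 6*(¼) = -⅚ + 3/2 = ⅔ ≈ 0.66667)
G(Y, V) = 3*V + 3*Y (G(Y, V) = 3*((Y + V) + 0) = 3*((V + Y) + 0) = 3*(V + Y) = 3*V + 3*Y)
60 + G(D, 1) = 60 + (3*1 + 3*(⅔)) = 60 + (3 + 2) = 60 + 5 = 65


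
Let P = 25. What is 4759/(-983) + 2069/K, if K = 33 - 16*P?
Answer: -3780380/360761 ≈ -10.479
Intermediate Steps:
K = -367 (K = 33 - 16*25 = 33 - 400 = -367)
4759/(-983) + 2069/K = 4759/(-983) + 2069/(-367) = 4759*(-1/983) + 2069*(-1/367) = -4759/983 - 2069/367 = -3780380/360761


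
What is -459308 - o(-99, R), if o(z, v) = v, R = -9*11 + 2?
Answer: -459211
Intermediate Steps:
R = -97 (R = -99 + 2 = -97)
-459308 - o(-99, R) = -459308 - 1*(-97) = -459308 + 97 = -459211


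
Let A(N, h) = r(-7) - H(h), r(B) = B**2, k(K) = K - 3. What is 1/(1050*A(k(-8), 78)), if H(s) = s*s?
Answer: -1/6336750 ≈ -1.5781e-7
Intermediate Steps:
k(K) = -3 + K
H(s) = s**2
A(N, h) = 49 - h**2 (A(N, h) = (-7)**2 - h**2 = 49 - h**2)
1/(1050*A(k(-8), 78)) = 1/(1050*(49 - 1*78**2)) = 1/(1050*(49 - 1*6084)) = 1/(1050*(49 - 6084)) = (1/1050)/(-6035) = (1/1050)*(-1/6035) = -1/6336750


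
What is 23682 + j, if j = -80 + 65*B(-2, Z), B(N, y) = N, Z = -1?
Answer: 23472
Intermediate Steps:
j = -210 (j = -80 + 65*(-2) = -80 - 130 = -210)
23682 + j = 23682 - 210 = 23472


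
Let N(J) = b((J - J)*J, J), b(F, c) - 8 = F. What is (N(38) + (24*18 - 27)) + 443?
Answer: 856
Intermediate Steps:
b(F, c) = 8 + F
N(J) = 8 (N(J) = 8 + (J - J)*J = 8 + 0*J = 8 + 0 = 8)
(N(38) + (24*18 - 27)) + 443 = (8 + (24*18 - 27)) + 443 = (8 + (432 - 27)) + 443 = (8 + 405) + 443 = 413 + 443 = 856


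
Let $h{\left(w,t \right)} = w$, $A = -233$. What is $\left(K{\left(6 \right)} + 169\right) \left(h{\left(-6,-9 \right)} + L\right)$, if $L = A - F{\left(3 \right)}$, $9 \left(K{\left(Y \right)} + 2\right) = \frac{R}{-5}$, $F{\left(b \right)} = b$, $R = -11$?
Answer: $- \frac{1821292}{45} \approx -40473.0$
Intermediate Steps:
$K{\left(Y \right)} = - \frac{79}{45}$ ($K{\left(Y \right)} = -2 + \frac{\left(-11\right) \frac{1}{-5}}{9} = -2 + \frac{\left(-11\right) \left(- \frac{1}{5}\right)}{9} = -2 + \frac{1}{9} \cdot \frac{11}{5} = -2 + \frac{11}{45} = - \frac{79}{45}$)
$L = -236$ ($L = -233 - 3 = -236$)
$\left(K{\left(6 \right)} + 169\right) \left(h{\left(-6,-9 \right)} + L\right) = \left(- \frac{79}{45} + 169\right) \left(-6 - 236\right) = \frac{7526}{45} \left(-242\right) = - \frac{1821292}{45}$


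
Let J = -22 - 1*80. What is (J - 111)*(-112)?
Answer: 23856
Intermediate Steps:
J = -102 (J = -22 - 80 = -102)
(J - 111)*(-112) = (-102 - 111)*(-112) = -213*(-112) = 23856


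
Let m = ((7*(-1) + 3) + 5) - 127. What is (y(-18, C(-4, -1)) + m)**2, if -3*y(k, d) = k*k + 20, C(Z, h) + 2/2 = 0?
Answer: 521284/9 ≈ 57920.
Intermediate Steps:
C(Z, h) = -1 (C(Z, h) = -1 + 0 = -1)
y(k, d) = -20/3 - k**2/3 (y(k, d) = -(k*k + 20)/3 = -(k**2 + 20)/3 = -(20 + k**2)/3 = -20/3 - k**2/3)
m = -126 (m = ((-7 + 3) + 5) - 127 = (-4 + 5) - 127 = 1 - 127 = -126)
(y(-18, C(-4, -1)) + m)**2 = ((-20/3 - 1/3*(-18)**2) - 126)**2 = ((-20/3 - 1/3*324) - 126)**2 = ((-20/3 - 108) - 126)**2 = (-344/3 - 126)**2 = (-722/3)**2 = 521284/9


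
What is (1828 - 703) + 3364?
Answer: 4489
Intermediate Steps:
(1828 - 703) + 3364 = 1125 + 3364 = 4489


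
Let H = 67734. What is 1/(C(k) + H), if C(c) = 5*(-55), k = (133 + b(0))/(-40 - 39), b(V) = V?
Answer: 1/67459 ≈ 1.4824e-5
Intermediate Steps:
k = -133/79 (k = (133 + 0)/(-40 - 39) = 133/(-79) = 133*(-1/79) = -133/79 ≈ -1.6835)
C(c) = -275
1/(C(k) + H) = 1/(-275 + 67734) = 1/67459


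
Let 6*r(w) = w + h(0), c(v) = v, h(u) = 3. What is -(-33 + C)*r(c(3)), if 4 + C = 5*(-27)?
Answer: 172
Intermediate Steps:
C = -139 (C = -4 + 5*(-27) = -4 - 135 = -139)
r(w) = 1/2 + w/6 (r(w) = (w + 3)/6 = (3 + w)/6 = 1/2 + w/6)
-(-33 + C)*r(c(3)) = -(-33 - 139)*(1/2 + (1/6)*3) = -(-172)*(1/2 + 1/2) = -(-172) = -1*(-172) = 172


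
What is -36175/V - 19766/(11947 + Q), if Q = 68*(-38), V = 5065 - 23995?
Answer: -2364257/11816106 ≈ -0.20009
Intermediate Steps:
V = -18930
Q = -2584
-36175/V - 19766/(11947 + Q) = -36175/(-18930) - 19766/(11947 - 2584) = -36175*(-1/18930) - 19766/9363 = 7235/3786 - 19766*1/9363 = 7235/3786 - 19766/9363 = -2364257/11816106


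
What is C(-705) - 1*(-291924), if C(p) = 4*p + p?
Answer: 288399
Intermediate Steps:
C(p) = 5*p
C(-705) - 1*(-291924) = 5*(-705) - 1*(-291924) = -3525 + 291924 = 288399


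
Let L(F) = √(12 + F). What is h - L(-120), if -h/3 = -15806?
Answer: 47418 - 6*I*√3 ≈ 47418.0 - 10.392*I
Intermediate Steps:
h = 47418 (h = -3*(-15806) = 47418)
h - L(-120) = 47418 - √(12 - 120) = 47418 - √(-108) = 47418 - 6*I*√3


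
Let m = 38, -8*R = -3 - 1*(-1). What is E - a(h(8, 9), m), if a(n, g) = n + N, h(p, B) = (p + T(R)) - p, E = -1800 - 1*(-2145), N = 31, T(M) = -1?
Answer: 315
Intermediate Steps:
R = ¼ (R = -(-3 - 1*(-1))/8 = -(-3 + 1)/8 = -⅛*(-2) = ¼ ≈ 0.25000)
E = 345 (E = -1800 + 2145 = 345)
h(p, B) = -1 (h(p, B) = (p - 1) - p = (-1 + p) - p = -1)
a(n, g) = 31 + n (a(n, g) = n + 31 = 31 + n)
E - a(h(8, 9), m) = 345 - (31 - 1) = 345 - 1*30 = 345 - 30 = 315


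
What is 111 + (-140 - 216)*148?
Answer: -52577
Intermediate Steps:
111 + (-140 - 216)*148 = 111 - 356*148 = 111 - 52688 = -52577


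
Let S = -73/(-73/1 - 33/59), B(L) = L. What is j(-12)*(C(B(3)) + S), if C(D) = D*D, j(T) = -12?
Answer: -130101/1085 ≈ -119.91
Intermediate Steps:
C(D) = D²
S = 4307/4340 (S = -73/(-73*1 - 33*1/59) = -73/(-73 - 33/59) = -73/(-4340/59) = -73*(-59/4340) = 4307/4340 ≈ 0.99240)
j(-12)*(C(B(3)) + S) = -12*(3² + 4307/4340) = -12*(9 + 4307/4340) = -12*43367/4340 = -130101/1085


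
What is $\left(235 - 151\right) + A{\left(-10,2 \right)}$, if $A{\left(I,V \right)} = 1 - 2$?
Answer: $83$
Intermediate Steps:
$A{\left(I,V \right)} = -1$ ($A{\left(I,V \right)} = 1 - 2 = -1$)
$\left(235 - 151\right) + A{\left(-10,2 \right)} = \left(235 - 151\right) - 1 = 84 - 1 = 83$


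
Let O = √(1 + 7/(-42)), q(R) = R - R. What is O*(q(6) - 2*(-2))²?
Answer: 8*√30/3 ≈ 14.606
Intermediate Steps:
q(R) = 0
O = √30/6 (O = √(1 + 7*(-1/42)) = √(1 - ⅙) = √(⅚) = √30/6 ≈ 0.91287)
O*(q(6) - 2*(-2))² = (√30/6)*(0 - 2*(-2))² = (√30/6)*(0 + 4)² = (√30/6)*4² = (√30/6)*16 = 8*√30/3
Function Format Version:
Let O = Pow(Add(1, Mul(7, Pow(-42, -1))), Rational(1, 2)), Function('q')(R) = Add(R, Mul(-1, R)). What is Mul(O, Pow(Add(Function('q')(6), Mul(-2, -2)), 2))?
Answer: Mul(Rational(8, 3), Pow(30, Rational(1, 2))) ≈ 14.606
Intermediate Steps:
Function('q')(R) = 0
O = Mul(Rational(1, 6), Pow(30, Rational(1, 2))) (O = Pow(Add(1, Mul(7, Rational(-1, 42))), Rational(1, 2)) = Pow(Add(1, Rational(-1, 6)), Rational(1, 2)) = Pow(Rational(5, 6), Rational(1, 2)) = Mul(Rational(1, 6), Pow(30, Rational(1, 2))) ≈ 0.91287)
Mul(O, Pow(Add(Function('q')(6), Mul(-2, -2)), 2)) = Mul(Mul(Rational(1, 6), Pow(30, Rational(1, 2))), Pow(Add(0, Mul(-2, -2)), 2)) = Mul(Mul(Rational(1, 6), Pow(30, Rational(1, 2))), Pow(Add(0, 4), 2)) = Mul(Mul(Rational(1, 6), Pow(30, Rational(1, 2))), Pow(4, 2)) = Mul(Mul(Rational(1, 6), Pow(30, Rational(1, 2))), 16) = Mul(Rational(8, 3), Pow(30, Rational(1, 2)))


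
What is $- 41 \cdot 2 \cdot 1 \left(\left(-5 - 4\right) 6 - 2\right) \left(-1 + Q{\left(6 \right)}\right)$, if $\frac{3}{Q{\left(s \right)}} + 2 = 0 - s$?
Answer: $-6314$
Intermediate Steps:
$Q{\left(s \right)} = \frac{3}{-2 - s}$ ($Q{\left(s \right)} = \frac{3}{-2 + \left(0 - s\right)} = \frac{3}{-2 - s}$)
$- 41 \cdot 2 \cdot 1 \left(\left(-5 - 4\right) 6 - 2\right) \left(-1 + Q{\left(6 \right)}\right) = - 41 \cdot 2 \cdot 1 \left(\left(-5 - 4\right) 6 - 2\right) \left(-1 - \frac{3}{2 + 6}\right) = - 41 \cdot 2 \left(\left(-9\right) 6 - 2\right) \left(-1 - \frac{3}{8}\right) = - 41 \cdot 2 \left(-54 - 2\right) \left(-1 - \frac{3}{8}\right) = - 41 \cdot 2 \left(- 56 \left(-1 - \frac{3}{8}\right)\right) = - 41 \cdot 2 \left(\left(-56\right) \left(- \frac{11}{8}\right)\right) = - 41 \cdot 2 \cdot 77 = \left(-41\right) 154 = -6314$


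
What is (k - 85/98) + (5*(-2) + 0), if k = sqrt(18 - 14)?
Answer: -869/98 ≈ -8.8673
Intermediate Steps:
k = 2 (k = sqrt(4) = 2)
(k - 85/98) + (5*(-2) + 0) = (2 - 85/98) + (5*(-2) + 0) = (2 - 85*1/98) + (-10 + 0) = (2 - 85/98) - 10 = 111/98 - 10 = -869/98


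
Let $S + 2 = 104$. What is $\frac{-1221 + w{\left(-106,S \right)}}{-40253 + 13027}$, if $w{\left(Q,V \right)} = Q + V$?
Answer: $\frac{1225}{27226} \approx 0.044994$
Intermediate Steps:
$S = 102$ ($S = -2 + 104 = 102$)
$\frac{-1221 + w{\left(-106,S \right)}}{-40253 + 13027} = \frac{-1221 + \left(-106 + 102\right)}{-40253 + 13027} = \frac{-1221 - 4}{-27226} = \left(-1225\right) \left(- \frac{1}{27226}\right) = \frac{1225}{27226}$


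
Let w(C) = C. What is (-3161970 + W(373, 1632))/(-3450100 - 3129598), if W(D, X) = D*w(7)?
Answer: 3159359/6579698 ≈ 0.48017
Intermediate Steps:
W(D, X) = 7*D (W(D, X) = D*7 = 7*D)
(-3161970 + W(373, 1632))/(-3450100 - 3129598) = (-3161970 + 7*373)/(-3450100 - 3129598) = (-3161970 + 2611)/(-6579698) = -3159359*(-1/6579698) = 3159359/6579698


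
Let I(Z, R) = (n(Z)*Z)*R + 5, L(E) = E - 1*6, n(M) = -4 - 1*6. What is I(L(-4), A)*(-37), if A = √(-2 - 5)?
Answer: -185 - 3700*I*√7 ≈ -185.0 - 9789.3*I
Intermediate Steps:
n(M) = -10 (n(M) = -4 - 6 = -10)
L(E) = -6 + E (L(E) = E - 6 = -6 + E)
A = I*√7 (A = √(-7) = I*√7 ≈ 2.6458*I)
I(Z, R) = 5 - 10*R*Z (I(Z, R) = (-10*Z)*R + 5 = -10*R*Z + 5 = 5 - 10*R*Z)
I(L(-4), A)*(-37) = (5 - 10*I*√7*(-6 - 4))*(-37) = (5 - 10*I*√7*(-10))*(-37) = (5 + 100*I*√7)*(-37) = -185 - 3700*I*√7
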